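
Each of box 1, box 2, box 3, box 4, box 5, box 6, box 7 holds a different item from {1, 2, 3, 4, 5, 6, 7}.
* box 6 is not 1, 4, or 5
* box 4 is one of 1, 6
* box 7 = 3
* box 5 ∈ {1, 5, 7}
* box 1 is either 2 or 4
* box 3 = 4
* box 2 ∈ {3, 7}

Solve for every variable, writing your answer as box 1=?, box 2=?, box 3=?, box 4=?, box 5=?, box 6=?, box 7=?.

box 1=2, box 2=7, box 3=4, box 4=1, box 5=5, box 6=6, box 7=3

box 3's domain is down to {4}, so box 3 = 4. Strike 4 from box 1.
That leaves box 7 = 3. Remove 3 from box 2, box 6.
box 1 must be 2 (only option left). Eliminate 2 elsewhere: box 6.
box 2's domain is down to {7}, so box 2 = 7. So box 5, box 6 can't be 7.
box 6 must be 6 (only option left). Remove 6 from box 4.
box 4 must be 1 (only option left). Strike 1 from box 5.
box 5 must be 5 (only option left).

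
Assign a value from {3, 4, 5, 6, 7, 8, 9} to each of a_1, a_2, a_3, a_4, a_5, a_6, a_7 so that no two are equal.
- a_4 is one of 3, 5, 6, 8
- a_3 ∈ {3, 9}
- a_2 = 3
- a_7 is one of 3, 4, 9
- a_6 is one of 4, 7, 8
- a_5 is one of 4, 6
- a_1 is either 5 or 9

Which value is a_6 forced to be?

a_2's domain is down to {3}, so a_2 = 3. Strike 3 from a_3, a_4, a_7.
a_3's domain is down to {9}, so a_3 = 9. Eliminate 9 elsewhere: a_1, a_7.
a_7 has just one choice, so a_7 = 4. Eliminate 4 elsewhere: a_5, a_6.
a_1 has just one choice, so a_1 = 5. So a_4 can't be 5.
That leaves a_5 = 6. Eliminate 6 elsewhere: a_4.
a_4 has just one choice, so a_4 = 8. Remove 8 from a_6.
So a_6 = 7.

7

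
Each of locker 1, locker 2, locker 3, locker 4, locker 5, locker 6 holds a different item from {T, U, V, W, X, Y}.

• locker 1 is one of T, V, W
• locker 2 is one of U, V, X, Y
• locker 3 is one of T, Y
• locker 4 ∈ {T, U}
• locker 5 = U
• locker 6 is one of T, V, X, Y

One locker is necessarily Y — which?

locker 5 has just one choice, so locker 5 = U. Remove U from locker 2, locker 4.
locker 4 has just one choice, so locker 4 = T. Strike T from locker 1, locker 3, locker 6.
So Y goes to locker 3.

locker 3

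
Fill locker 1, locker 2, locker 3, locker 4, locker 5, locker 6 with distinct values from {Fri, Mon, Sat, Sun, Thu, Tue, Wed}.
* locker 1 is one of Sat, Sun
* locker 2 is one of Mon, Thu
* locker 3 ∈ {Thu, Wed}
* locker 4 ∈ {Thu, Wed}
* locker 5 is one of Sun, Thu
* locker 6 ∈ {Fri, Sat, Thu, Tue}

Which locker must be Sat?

locker 3 and locker 4 between them cover only {Thu, Wed} — a naked pair. Remove those values from locker 2, locker 5, locker 6.
locker 2 has just one choice, so locker 2 = Mon.
locker 5's domain is down to {Sun}, so locker 5 = Sun. Eliminate Sun elsewhere: locker 1.
So Sat goes to locker 1.

locker 1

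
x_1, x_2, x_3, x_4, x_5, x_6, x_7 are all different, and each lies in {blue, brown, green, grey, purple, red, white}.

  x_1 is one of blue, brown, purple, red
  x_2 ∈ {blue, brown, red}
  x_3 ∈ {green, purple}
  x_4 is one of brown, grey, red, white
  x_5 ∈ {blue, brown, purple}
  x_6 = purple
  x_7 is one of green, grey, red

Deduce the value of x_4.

white

x_6 must be purple (only option left). So x_1, x_3, x_5 can't be purple.
That leaves x_3 = green. So x_7 can't be green.
Among the 5 still-open variables, white fits only x_4 (and all 5 values in {blue, brown, grey, red, white} must be used), so x_4 = white.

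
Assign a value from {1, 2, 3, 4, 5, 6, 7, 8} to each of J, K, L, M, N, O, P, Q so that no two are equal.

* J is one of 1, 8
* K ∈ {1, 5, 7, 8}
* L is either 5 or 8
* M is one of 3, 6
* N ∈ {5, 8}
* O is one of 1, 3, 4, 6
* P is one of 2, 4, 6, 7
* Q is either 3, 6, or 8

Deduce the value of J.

1

Among the 8 variables, 2 fits only P (and all 8 values in {1, 2, 3, 4, 5, 6, 7, 8} must be used), so P = 2.
Among the 7 still-open variables, 4 fits only O (and all 7 values in {1, 3, 4, 5, 6, 7, 8} must be used), so O = 4.
Among the 6 still-open variables, 7 fits only K (and all 6 values in {1, 3, 5, 6, 7, 8} must be used), so K = 7.
The 5 still-open variables draw from only 5 values {1, 3, 5, 6, 8}, so each is used; only J can be 1, hence J = 1.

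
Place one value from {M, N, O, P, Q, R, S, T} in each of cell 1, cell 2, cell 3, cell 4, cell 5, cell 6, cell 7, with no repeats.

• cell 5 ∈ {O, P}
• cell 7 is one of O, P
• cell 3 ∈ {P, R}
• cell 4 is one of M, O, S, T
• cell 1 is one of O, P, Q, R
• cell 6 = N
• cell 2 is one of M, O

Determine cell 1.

cell 6 must be N (only option left).
cell 5 and cell 7 share exactly the 2 values {O, P}; by pigeonhole those values go to them, so strike O, P from cell 1, cell 2, cell 3, cell 4.
cell 2's domain is down to {M}, so cell 2 = M. Eliminate M elsewhere: cell 4.
cell 3 has just one choice, so cell 3 = R. Strike R from cell 1.
So cell 1 = Q.

Q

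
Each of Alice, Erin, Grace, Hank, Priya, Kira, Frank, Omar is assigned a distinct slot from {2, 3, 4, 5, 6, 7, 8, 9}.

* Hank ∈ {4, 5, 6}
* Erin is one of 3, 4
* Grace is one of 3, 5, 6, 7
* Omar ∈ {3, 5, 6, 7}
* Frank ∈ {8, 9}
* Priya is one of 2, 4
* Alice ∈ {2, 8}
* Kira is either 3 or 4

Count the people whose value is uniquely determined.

The 8 variables draw from only 8 values {2, 3, 4, 5, 6, 7, 8, 9}, so each is used; only Frank can be 9, hence Frank = 9.
The 7 still-open variables together cover exactly {2, 3, 4, 5, 6, 7, 8} — 7 values for 7 variables — and 8 appears only in Alice's list, so Alice = 8.
The 6 still-open variables together cover exactly {2, 3, 4, 5, 6, 7} — 6 values for 6 variables — and 2 appears only in Priya's list, so Priya = 2.
Erin and Kira share exactly the 2 values {3, 4}; by pigeonhole those values go to them, so strike 3, 4 from Grace, Hank, Omar.
Determined: Alice=8, Priya=2, Frank=9. The other people each still have more than one consistent value. That makes 3.

3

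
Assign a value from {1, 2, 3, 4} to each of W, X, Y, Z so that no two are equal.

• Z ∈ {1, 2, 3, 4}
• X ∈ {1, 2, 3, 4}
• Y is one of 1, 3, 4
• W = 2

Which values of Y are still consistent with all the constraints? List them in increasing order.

1, 3, 4

W must be 2 (only option left). Eliminate 2 elsewhere: X, Z.
No further eliminations apply; Y can still be any of 1, 3, 4.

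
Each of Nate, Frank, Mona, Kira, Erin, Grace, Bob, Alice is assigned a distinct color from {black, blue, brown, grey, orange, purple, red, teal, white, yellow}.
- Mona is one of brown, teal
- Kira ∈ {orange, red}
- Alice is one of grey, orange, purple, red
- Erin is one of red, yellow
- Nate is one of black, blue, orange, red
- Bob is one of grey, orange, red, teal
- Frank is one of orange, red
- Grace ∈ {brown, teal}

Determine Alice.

purple

Frank and Kira share exactly the 2 values {orange, red}; by pigeonhole those values go to them, so strike orange, red from Nate, Erin, Bob, Alice.
Erin has just one choice, so Erin = yellow.
Mona and Grace between them cover only {brown, teal} — a naked pair. Remove those values from Bob.
Bob must be grey (only option left). So Alice can't be grey.
So Alice = purple.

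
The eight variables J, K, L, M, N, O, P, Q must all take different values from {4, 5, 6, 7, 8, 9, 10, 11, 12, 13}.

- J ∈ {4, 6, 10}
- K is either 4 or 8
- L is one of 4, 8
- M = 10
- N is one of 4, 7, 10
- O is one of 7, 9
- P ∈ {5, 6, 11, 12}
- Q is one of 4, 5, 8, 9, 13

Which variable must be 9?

M has just one choice, so M = 10. Eliminate 10 elsewhere: J, N.
K and L share exactly the 2 values {4, 8}; by pigeonhole those values go to them, so strike 4, 8 from J, N, Q.
J must be 6 (only option left). Strike 6 from P.
That leaves N = 7. Remove 7 from O.
So 9 goes to O.

O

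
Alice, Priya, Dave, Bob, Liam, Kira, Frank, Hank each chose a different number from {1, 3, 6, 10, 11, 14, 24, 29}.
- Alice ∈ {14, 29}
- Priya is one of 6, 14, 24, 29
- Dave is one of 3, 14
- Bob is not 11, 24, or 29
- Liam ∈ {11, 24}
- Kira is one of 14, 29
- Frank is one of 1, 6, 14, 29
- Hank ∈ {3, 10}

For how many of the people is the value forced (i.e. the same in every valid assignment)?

The 8 variables together cover exactly {1, 3, 6, 10, 11, 14, 24, 29} — 8 values for 8 variables — and 11 appears only in Liam's list, so Liam = 11.
Among the 7 still-open variables, 24 fits only Priya (and all 7 values in {1, 3, 6, 10, 14, 24, 29} must be used), so Priya = 24.
The 2 variables Alice and Kira are confined to {14, 29}, which locks those values in; drop them from Dave, Bob, Frank.
Dave must be 3 (only option left). Eliminate 3 elsewhere: Bob, Hank.
Hank's domain is down to {10}, so Hank = 10. So Bob can't be 10.
Determined: Priya=24, Dave=3, Liam=11, Hank=10. The other people each still have more than one consistent value. That makes 4.

4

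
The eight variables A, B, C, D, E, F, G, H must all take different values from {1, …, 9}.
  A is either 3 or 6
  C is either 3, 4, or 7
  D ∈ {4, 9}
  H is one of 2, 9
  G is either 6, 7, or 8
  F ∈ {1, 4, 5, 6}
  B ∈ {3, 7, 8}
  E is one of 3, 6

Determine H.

2

A and E share exactly the 2 values {3, 6}; by pigeonhole those values go to them, so strike 3, 6 from B, C, F, G.
B and G share exactly the 2 values {7, 8}; by pigeonhole those values go to them, so strike 7, 8 from C.
That leaves C = 4. So D, F can't be 4.
D has just one choice, so D = 9. Eliminate 9 elsewhere: H.
So H = 2.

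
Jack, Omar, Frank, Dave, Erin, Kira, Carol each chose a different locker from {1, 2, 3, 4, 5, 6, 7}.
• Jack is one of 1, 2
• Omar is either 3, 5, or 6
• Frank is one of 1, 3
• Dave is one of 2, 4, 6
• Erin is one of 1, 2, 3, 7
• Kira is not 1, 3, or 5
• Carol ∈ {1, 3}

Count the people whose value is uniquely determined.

3

Among the 7 variables, 5 fits only Omar (and all 7 values in {1, 2, 3, 4, 5, 6, 7} must be used), so Omar = 5.
The 2 variables Frank and Carol are confined to {1, 3}, which locks those values in; drop them from Jack, Erin.
Jack must be 2 (only option left). Eliminate 2 elsewhere: Dave, Erin, Kira.
Erin must be 7 (only option left). Strike 7 from Kira.
Determined: Jack=2, Omar=5, Erin=7. The other people each still have more than one consistent value. That makes 3.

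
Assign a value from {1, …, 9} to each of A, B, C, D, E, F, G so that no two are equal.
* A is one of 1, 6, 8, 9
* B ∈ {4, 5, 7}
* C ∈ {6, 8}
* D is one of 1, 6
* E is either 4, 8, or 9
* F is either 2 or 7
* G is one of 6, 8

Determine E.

4

The 2 variables C and G are confined to {6, 8}, which locks those values in; drop them from A, D, E.
D must be 1 (only option left). Strike 1 from A.
A has just one choice, so A = 9. Strike 9 from E.
So E = 4.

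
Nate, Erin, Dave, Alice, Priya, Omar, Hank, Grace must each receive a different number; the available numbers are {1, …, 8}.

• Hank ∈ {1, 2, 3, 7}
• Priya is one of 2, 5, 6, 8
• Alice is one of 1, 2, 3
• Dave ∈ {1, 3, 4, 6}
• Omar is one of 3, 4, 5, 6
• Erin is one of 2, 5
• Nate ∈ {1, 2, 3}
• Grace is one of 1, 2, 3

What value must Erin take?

5

The 8 variables draw from only 8 values {1, 2, 3, 4, 5, 6, 7, 8}, so each is used; only Hank can be 7, hence Hank = 7.
The 7 still-open variables together cover exactly {1, 2, 3, 4, 5, 6, 8} — 7 values for 7 variables — and 8 appears only in Priya's list, so Priya = 8.
Nate, Alice, Grace share exactly the 3 values {1, 2, 3}; by pigeonhole those values go to them, so strike 1, 2, 3 from Erin, Dave, Omar.
So Erin = 5.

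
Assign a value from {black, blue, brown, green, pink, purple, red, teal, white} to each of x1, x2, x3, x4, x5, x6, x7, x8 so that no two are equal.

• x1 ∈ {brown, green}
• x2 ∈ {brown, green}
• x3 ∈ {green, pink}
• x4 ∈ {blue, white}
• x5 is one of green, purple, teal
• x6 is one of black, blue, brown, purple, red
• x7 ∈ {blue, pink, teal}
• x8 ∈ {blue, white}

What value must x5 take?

The 2 variables x1 and x2 are confined to {brown, green}, which locks those values in; drop them from x3, x5, x6.
x3's domain is down to {pink}, so x3 = pink. Eliminate pink elsewhere: x7.
The 2 variables x4 and x8 are confined to {blue, white}, which locks those values in; drop them from x6, x7.
x7 must be teal (only option left). Eliminate teal elsewhere: x5.
So x5 = purple.

purple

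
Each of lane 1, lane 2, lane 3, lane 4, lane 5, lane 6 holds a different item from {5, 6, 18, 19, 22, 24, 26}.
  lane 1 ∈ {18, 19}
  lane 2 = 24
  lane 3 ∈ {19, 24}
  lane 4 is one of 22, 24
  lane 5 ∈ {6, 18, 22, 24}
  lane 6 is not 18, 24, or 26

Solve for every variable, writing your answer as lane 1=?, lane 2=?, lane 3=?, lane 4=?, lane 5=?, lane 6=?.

lane 1=18, lane 2=24, lane 3=19, lane 4=22, lane 5=6, lane 6=5

lane 2 has just one choice, so lane 2 = 24. So lane 3, lane 4, lane 5 can't be 24.
lane 3 must be 19 (only option left). Eliminate 19 elsewhere: lane 1, lane 6.
lane 4's domain is down to {22}, so lane 4 = 22. Strike 22 from lane 5, lane 6.
lane 1's domain is down to {18}, so lane 1 = 18. Eliminate 18 elsewhere: lane 5.
lane 5 must be 6 (only option left). Strike 6 from lane 6.
lane 6 must be 5 (only option left).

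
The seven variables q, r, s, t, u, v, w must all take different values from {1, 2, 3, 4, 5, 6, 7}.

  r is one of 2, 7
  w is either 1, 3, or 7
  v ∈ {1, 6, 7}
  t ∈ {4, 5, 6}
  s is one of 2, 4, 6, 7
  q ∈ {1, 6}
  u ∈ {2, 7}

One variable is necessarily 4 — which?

s

The 7 variables together cover exactly {1, 2, 3, 4, 5, 6, 7} — 7 values for 7 variables — and 3 appears only in w's list, so w = 3.
The 6 still-open variables together cover exactly {1, 2, 4, 5, 6, 7} — 6 values for 6 variables — and 5 appears only in t's list, so t = 5.
The 5 still-open variables draw from only 5 values {1, 2, 4, 6, 7}, so each is used; only s can be 4, hence s = 4.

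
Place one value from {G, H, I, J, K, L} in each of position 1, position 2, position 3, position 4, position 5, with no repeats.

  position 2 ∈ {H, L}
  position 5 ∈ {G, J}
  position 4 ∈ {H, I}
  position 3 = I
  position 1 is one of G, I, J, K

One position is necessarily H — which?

position 4

position 3's domain is down to {I}, so position 3 = I. Remove I from position 1, position 4.
So H goes to position 4.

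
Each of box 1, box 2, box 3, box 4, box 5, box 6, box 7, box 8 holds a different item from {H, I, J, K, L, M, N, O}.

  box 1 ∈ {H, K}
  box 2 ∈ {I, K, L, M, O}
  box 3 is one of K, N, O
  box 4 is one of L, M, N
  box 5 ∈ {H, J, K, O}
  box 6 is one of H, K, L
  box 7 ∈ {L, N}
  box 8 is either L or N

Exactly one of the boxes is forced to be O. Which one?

The 8 variables draw from only 8 values {H, I, J, K, L, M, N, O}, so each is used; only box 2 can be I, hence box 2 = I.
The 7 still-open variables draw from only 7 values {H, J, K, L, M, N, O}, so each is used; only box 5 can be J, hence box 5 = J.
The 6 still-open variables together cover exactly {H, K, L, M, N, O} — 6 values for 6 variables — and M appears only in box 4's list, so box 4 = M.
The 5 still-open variables draw from only 5 values {H, K, L, N, O}, so each is used; only box 3 can be O, hence box 3 = O.

box 3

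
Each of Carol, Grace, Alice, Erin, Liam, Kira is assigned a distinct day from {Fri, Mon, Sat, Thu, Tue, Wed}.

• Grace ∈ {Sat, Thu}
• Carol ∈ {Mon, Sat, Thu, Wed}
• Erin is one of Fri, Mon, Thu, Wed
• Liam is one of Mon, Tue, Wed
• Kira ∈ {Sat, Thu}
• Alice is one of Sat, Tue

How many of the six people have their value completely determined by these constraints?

2

The 6 variables draw from only 6 values {Fri, Mon, Sat, Thu, Tue, Wed}, so each is used; only Erin can be Fri, hence Erin = Fri.
Grace and Kira share exactly the 2 values {Sat, Thu}; by pigeonhole those values go to them, so strike Sat, Thu from Carol, Alice.
Alice has just one choice, so Alice = Tue. Remove Tue from Liam.
Determined: Alice=Tue, Erin=Fri. The other people each still have more than one consistent value. That makes 2.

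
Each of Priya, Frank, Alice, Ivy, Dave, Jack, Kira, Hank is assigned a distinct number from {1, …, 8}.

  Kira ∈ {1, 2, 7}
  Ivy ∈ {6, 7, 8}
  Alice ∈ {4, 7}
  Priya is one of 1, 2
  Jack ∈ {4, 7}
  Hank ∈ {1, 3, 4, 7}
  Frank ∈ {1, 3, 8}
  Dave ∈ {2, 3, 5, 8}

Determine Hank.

The 8 variables together cover exactly {1, 2, 3, 4, 5, 6, 7, 8} — 8 values for 8 variables — and 5 appears only in Dave's list, so Dave = 5.
The 7 still-open variables together cover exactly {1, 2, 3, 4, 6, 7, 8} — 7 values for 7 variables — and 6 appears only in Ivy's list, so Ivy = 6.
Among the 6 still-open variables, 8 fits only Frank (and all 6 values in {1, 2, 3, 4, 7, 8} must be used), so Frank = 8.
The 5 still-open variables together cover exactly {1, 2, 3, 4, 7} — 5 values for 5 variables — and 3 appears only in Hank's list, so Hank = 3.

3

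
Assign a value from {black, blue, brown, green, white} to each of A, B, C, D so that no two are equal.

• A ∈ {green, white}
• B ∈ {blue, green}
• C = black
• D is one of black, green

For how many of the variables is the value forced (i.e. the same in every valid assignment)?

C's domain is down to {black}, so C = black. Remove black from D.
D's domain is down to {green}, so D = green. Eliminate green elsewhere: A, B.
That leaves A = white.
B must be blue (only option left).
Every variable is fixed: A=white, B=blue, C=black, D=green. That makes 4.

4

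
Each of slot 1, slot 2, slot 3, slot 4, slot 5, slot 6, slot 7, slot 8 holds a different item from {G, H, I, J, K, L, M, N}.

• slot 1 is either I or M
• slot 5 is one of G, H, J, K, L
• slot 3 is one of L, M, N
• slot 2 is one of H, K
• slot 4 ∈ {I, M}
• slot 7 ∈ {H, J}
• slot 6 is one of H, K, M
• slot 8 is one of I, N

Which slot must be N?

Among the 8 variables, G fits only slot 5 (and all 8 values in {G, H, I, J, K, L, M, N} must be used), so slot 5 = G.
Among the 7 still-open variables, J fits only slot 7 (and all 7 values in {H, I, J, K, L, M, N} must be used), so slot 7 = J.
The 6 still-open variables together cover exactly {H, I, K, L, M, N} — 6 values for 6 variables — and L appears only in slot 3's list, so slot 3 = L.
The 5 still-open variables draw from only 5 values {H, I, K, M, N}, so each is used; only slot 8 can be N, hence slot 8 = N.

slot 8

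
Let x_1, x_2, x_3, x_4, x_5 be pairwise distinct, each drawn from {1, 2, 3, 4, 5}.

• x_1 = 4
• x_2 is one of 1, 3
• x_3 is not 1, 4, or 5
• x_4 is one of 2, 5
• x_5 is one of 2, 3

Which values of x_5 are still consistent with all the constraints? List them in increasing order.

x_1 has just one choice, so x_1 = 4.
Among the 4 still-open variables, 1 fits only x_2 (and all 4 values in {1, 2, 3, 5} must be used), so x_2 = 1.
Among the 3 still-open variables, 5 fits only x_4 (and all 3 values in {2, 3, 5} must be used), so x_4 = 5.
No further eliminations apply; x_5 can still be any of 2, 3.

2, 3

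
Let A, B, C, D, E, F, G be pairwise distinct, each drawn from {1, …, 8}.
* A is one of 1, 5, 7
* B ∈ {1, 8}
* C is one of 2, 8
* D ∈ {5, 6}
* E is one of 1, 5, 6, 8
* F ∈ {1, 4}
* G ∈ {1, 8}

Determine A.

7

Among the 7 variables, 2 fits only C (and all 7 values in {1, 2, 4, 5, 6, 7, 8} must be used), so C = 2.
The 6 still-open variables draw from only 6 values {1, 4, 5, 6, 7, 8}, so each is used; only F can be 4, hence F = 4.
The 5 still-open variables together cover exactly {1, 5, 6, 7, 8} — 5 values for 5 variables — and 7 appears only in A's list, so A = 7.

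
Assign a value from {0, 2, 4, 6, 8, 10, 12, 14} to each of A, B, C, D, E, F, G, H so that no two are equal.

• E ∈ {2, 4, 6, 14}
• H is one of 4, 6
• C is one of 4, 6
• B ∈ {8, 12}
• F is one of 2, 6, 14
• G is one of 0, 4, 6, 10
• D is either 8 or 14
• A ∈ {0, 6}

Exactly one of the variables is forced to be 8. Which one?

Among the 8 variables, 10 fits only G (and all 8 values in {0, 2, 4, 6, 8, 10, 12, 14} must be used), so G = 10.
The 7 still-open variables draw from only 7 values {0, 2, 4, 6, 8, 12, 14}, so each is used; only A can be 0, hence A = 0.
Among the 6 still-open variables, 12 fits only B (and all 6 values in {2, 4, 6, 8, 12, 14} must be used), so B = 12.
Among the 5 still-open variables, 8 fits only D (and all 5 values in {2, 4, 6, 8, 14} must be used), so D = 8.

D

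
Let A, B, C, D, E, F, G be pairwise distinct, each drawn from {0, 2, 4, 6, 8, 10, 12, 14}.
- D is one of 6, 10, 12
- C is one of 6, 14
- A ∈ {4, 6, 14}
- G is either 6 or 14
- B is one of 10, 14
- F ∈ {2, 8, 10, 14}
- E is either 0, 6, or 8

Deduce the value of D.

12

The 2 variables C and G are confined to {6, 14}, which locks those values in; drop them from A, B, D, E, F.
A must be 4 (only option left).
B has just one choice, so B = 10. Remove 10 from D, F.
So D = 12.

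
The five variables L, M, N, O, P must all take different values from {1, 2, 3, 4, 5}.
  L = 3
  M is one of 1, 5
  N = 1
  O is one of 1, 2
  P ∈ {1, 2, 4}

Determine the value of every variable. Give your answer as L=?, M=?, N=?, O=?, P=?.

L=3, M=5, N=1, O=2, P=4

L's domain is down to {3}, so L = 3.
That leaves N = 1. Eliminate 1 elsewhere: M, O, P.
O's domain is down to {2}, so O = 2. So P can't be 2.
P's domain is down to {4}, so P = 4.
M's domain is down to {5}, so M = 5.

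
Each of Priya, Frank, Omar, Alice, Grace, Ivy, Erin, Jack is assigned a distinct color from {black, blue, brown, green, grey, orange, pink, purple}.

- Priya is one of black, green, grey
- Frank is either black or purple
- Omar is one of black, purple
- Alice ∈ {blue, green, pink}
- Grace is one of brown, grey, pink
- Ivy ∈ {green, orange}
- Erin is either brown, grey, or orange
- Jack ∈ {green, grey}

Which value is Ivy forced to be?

orange

The 8 variables draw from only 8 values {black, blue, brown, green, grey, orange, pink, purple}, so each is used; only Alice can be blue, hence Alice = blue.
The 7 still-open variables together cover exactly {black, brown, green, grey, orange, pink, purple} — 7 values for 7 variables — and pink appears only in Grace's list, so Grace = pink.
The 6 still-open variables together cover exactly {black, brown, green, grey, orange, purple} — 6 values for 6 variables — and brown appears only in Erin's list, so Erin = brown.
The 5 still-open variables together cover exactly {black, green, grey, orange, purple} — 5 values for 5 variables — and orange appears only in Ivy's list, so Ivy = orange.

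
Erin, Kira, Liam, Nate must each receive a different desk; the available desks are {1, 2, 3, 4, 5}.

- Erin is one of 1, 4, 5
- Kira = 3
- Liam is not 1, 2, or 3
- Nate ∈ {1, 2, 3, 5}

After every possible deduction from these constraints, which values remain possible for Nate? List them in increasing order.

1, 2, 5

Kira has just one choice, so Kira = 3. Eliminate 3 elsewhere: Nate.
No further eliminations apply; Nate can still be any of 1, 2, 5.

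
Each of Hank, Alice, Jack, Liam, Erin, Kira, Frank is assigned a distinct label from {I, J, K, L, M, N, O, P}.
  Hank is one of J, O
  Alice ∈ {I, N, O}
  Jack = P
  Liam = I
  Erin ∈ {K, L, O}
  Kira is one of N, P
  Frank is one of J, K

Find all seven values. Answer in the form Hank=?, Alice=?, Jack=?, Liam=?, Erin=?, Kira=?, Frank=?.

Hank=J, Alice=O, Jack=P, Liam=I, Erin=L, Kira=N, Frank=K

Jack's domain is down to {P}, so Jack = P. Remove P from Kira.
That leaves Liam = I. Eliminate I elsewhere: Alice.
Kira must be N (only option left). Remove N from Alice.
Alice has just one choice, so Alice = O. So Hank, Erin can't be O.
Hank must be J (only option left). Strike J from Frank.
Frank's domain is down to {K}, so Frank = K. So Erin can't be K.
That leaves Erin = L.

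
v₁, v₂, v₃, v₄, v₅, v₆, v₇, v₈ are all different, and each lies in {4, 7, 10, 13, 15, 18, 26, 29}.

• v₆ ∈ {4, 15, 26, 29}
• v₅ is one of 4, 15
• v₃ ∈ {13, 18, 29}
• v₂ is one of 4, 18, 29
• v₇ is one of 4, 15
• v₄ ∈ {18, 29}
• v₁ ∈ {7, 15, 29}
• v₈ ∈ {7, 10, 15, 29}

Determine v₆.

26

Among the 8 variables, 10 fits only v₈ (and all 8 values in {4, 7, 10, 13, 15, 18, 26, 29} must be used), so v₈ = 10.
The 7 still-open variables draw from only 7 values {4, 7, 13, 15, 18, 26, 29}, so each is used; only v₁ can be 7, hence v₁ = 7.
The 6 still-open variables draw from only 6 values {4, 13, 15, 18, 26, 29}, so each is used; only v₃ can be 13, hence v₃ = 13.
Among the 5 still-open variables, 26 fits only v₆ (and all 5 values in {4, 15, 18, 26, 29} must be used), so v₆ = 26.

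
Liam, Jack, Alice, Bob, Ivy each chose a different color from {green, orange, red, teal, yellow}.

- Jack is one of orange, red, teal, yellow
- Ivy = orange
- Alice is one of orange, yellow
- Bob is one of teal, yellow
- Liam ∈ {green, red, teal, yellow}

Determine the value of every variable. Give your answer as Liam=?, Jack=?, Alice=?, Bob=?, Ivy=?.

Liam=green, Jack=red, Alice=yellow, Bob=teal, Ivy=orange

Ivy has just one choice, so Ivy = orange. Remove orange from Jack, Alice.
That leaves Alice = yellow. Eliminate yellow elsewhere: Liam, Jack, Bob.
That leaves Bob = teal. Strike teal from Liam, Jack.
Jack has just one choice, so Jack = red. Eliminate red elsewhere: Liam.
Liam has just one choice, so Liam = green.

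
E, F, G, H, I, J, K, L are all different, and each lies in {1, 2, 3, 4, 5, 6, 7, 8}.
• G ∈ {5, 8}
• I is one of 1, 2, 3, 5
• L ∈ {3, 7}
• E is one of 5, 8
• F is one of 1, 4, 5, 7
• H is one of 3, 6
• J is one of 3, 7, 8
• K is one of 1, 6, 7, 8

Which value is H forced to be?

Among the 8 variables, 2 fits only I (and all 8 values in {1, 2, 3, 4, 5, 6, 7, 8} must be used), so I = 2.
Among the 7 still-open variables, 4 fits only F (and all 7 values in {1, 3, 4, 5, 6, 7, 8} must be used), so F = 4.
Among the 6 still-open variables, 1 fits only K (and all 6 values in {1, 3, 5, 6, 7, 8} must be used), so K = 1.
The 5 still-open variables together cover exactly {3, 5, 6, 7, 8} — 5 values for 5 variables — and 6 appears only in H's list, so H = 6.

6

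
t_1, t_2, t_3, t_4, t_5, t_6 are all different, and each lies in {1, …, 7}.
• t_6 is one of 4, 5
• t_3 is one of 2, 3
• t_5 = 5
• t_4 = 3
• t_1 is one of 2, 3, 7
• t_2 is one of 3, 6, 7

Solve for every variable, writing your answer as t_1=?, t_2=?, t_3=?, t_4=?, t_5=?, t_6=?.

t_1=7, t_2=6, t_3=2, t_4=3, t_5=5, t_6=4

t_4's domain is down to {3}, so t_4 = 3. So t_1, t_2, t_3 can't be 3.
That leaves t_5 = 5. Remove 5 from t_6.
t_6's domain is down to {4}, so t_6 = 4.
t_3 has just one choice, so t_3 = 2. So t_1 can't be 2.
t_1's domain is down to {7}, so t_1 = 7. Remove 7 from t_2.
t_2 must be 6 (only option left).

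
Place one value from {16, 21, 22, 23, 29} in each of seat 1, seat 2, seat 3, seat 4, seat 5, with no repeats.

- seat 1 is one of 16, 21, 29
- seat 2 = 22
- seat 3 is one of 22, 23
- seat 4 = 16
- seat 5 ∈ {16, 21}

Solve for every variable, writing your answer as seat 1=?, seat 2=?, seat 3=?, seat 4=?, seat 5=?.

seat 1=29, seat 2=22, seat 3=23, seat 4=16, seat 5=21

seat 2 has just one choice, so seat 2 = 22. Eliminate 22 elsewhere: seat 3.
seat 3's domain is down to {23}, so seat 3 = 23.
seat 4 must be 16 (only option left). Strike 16 from seat 1, seat 5.
seat 5 must be 21 (only option left). So seat 1 can't be 21.
That leaves seat 1 = 29.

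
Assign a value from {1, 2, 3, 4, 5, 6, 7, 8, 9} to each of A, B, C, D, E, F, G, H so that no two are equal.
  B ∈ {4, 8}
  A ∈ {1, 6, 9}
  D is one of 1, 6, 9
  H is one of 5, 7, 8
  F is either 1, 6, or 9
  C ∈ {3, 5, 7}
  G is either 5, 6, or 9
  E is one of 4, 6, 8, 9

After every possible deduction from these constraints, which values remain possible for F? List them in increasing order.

The 8 variables together cover exactly {1, 3, 4, 5, 6, 7, 8, 9} — 8 values for 8 variables — and 3 appears only in C's list, so C = 3.
The 7 still-open variables draw from only 7 values {1, 4, 5, 6, 7, 8, 9}, so each is used; only H can be 7, hence H = 7.
The 6 still-open variables together cover exactly {1, 4, 5, 6, 8, 9} — 6 values for 6 variables — and 5 appears only in G's list, so G = 5.
The 3 variables A, D, F are confined to {1, 6, 9}, which locks those values in; drop them from E.
No further eliminations apply; F can still be any of 1, 6, 9.

1, 6, 9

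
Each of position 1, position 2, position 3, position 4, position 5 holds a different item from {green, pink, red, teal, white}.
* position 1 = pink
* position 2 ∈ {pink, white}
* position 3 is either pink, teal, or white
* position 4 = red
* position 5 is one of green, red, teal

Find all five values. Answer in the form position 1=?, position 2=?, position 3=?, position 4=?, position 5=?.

position 1 must be pink (only option left). Remove pink from position 2, position 3.
That leaves position 2 = white. So position 3 can't be white.
position 3 has just one choice, so position 3 = teal. Remove teal from position 5.
That leaves position 4 = red. So position 5 can't be red.
That leaves position 5 = green.

position 1=pink, position 2=white, position 3=teal, position 4=red, position 5=green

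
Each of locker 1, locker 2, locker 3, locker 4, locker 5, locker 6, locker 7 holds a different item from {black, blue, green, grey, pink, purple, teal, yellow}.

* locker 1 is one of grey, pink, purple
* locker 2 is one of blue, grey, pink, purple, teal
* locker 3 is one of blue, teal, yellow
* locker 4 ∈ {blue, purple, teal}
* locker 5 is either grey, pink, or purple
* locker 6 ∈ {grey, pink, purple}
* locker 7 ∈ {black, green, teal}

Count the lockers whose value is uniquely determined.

1

The 3 variables locker 1, locker 5, locker 6 are confined to {grey, pink, purple}, which locks those values in; drop them from locker 2, locker 4.
The 2 variables locker 2 and locker 4 are confined to {blue, teal}, which locks those values in; drop them from locker 3, locker 7.
locker 3 must be yellow (only option left).
Determined: locker 3=yellow. The other lockers each still have more than one consistent value. That makes 1.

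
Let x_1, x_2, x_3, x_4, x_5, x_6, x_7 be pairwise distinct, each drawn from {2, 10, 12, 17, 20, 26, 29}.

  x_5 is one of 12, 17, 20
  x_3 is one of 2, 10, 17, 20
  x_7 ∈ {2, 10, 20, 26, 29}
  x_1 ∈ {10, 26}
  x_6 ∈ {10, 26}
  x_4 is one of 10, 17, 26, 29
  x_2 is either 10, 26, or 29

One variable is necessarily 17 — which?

x_4

The 7 variables draw from only 7 values {2, 10, 12, 17, 20, 26, 29}, so each is used; only x_5 can be 12, hence x_5 = 12.
The 2 variables x_1 and x_6 are confined to {10, 26}, which locks those values in; drop them from x_2, x_3, x_4, x_7.
x_2's domain is down to {29}, so x_2 = 29. Eliminate 29 elsewhere: x_4, x_7.
So 17 goes to x_4.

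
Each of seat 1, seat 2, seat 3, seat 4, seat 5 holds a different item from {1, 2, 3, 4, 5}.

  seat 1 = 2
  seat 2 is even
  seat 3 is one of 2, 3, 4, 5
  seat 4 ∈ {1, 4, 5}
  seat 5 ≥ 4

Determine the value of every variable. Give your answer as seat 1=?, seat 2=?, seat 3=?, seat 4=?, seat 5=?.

seat 1=2, seat 2=4, seat 3=3, seat 4=1, seat 5=5

seat 1 must be 2 (only option left). So seat 2, seat 3 can't be 2.
seat 2 must be 4 (only option left). So seat 3, seat 4, seat 5 can't be 4.
seat 5 has just one choice, so seat 5 = 5. Eliminate 5 elsewhere: seat 3, seat 4.
That leaves seat 3 = 3.
seat 4's domain is down to {1}, so seat 4 = 1.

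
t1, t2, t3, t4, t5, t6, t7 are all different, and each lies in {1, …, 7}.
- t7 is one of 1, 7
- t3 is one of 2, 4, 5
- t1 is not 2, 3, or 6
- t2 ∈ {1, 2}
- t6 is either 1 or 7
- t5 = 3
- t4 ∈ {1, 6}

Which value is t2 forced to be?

t5's domain is down to {3}, so t5 = 3.
The 6 still-open variables together cover exactly {1, 2, 4, 5, 6, 7} — 6 values for 6 variables — and 6 appears only in t4's list, so t4 = 6.
t6 and t7 share exactly the 2 values {1, 7}; by pigeonhole those values go to them, so strike 1, 7 from t1, t2.
So t2 = 2.

2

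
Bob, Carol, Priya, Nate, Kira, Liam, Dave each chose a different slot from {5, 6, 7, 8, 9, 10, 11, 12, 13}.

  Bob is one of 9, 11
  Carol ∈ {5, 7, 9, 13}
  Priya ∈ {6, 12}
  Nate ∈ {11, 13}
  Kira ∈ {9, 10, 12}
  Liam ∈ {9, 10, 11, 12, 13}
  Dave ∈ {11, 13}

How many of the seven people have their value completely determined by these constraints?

Nate and Dave share exactly the 2 values {11, 13}; by pigeonhole those values go to them, so strike 11, 13 from Bob, Carol, Liam.
Bob must be 9 (only option left). Strike 9 from Carol, Kira, Liam.
Kira and Liam between them cover only {10, 12} — a naked pair. Remove those values from Priya.
That leaves Priya = 6.
Determined: Bob=9, Priya=6. The other people each still have more than one consistent value. That makes 2.

2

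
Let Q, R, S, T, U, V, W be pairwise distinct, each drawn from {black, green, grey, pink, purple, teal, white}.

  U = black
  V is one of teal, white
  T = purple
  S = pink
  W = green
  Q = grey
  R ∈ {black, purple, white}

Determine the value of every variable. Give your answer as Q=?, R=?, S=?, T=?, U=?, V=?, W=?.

Q=grey, R=white, S=pink, T=purple, U=black, V=teal, W=green

Q must be grey (only option left).
S must be pink (only option left).
T's domain is down to {purple}, so T = purple. Remove purple from R.
U's domain is down to {black}, so U = black. Eliminate black elsewhere: R.
That leaves W = green.
R must be white (only option left). Remove white from V.
V's domain is down to {teal}, so V = teal.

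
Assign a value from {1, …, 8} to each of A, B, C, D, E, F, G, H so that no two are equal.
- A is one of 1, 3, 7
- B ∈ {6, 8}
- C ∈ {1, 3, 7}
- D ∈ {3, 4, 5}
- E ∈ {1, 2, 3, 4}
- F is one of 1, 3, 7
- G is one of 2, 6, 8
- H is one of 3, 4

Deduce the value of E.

2

Among the 8 variables, 5 fits only D (and all 8 values in {1, 2, 3, 4, 5, 6, 7, 8} must be used), so D = 5.
A, C, F between them cover only {1, 3, 7} — a naked triple. Remove those values from E, H.
H must be 4 (only option left). Strike 4 from E.
So E = 2.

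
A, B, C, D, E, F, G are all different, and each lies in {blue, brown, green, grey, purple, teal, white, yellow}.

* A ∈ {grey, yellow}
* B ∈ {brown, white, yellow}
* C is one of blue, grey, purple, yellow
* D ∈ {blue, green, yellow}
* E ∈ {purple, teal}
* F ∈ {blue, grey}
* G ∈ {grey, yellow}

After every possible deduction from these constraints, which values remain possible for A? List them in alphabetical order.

grey, yellow

A and G between them cover only {grey, yellow} — a naked pair. Remove those values from B, C, D, F.
F's domain is down to {blue}, so F = blue. So C, D can't be blue.
C must be purple (only option left). Eliminate purple elsewhere: E.
D's domain is down to {green}, so D = green.
That leaves E = teal.
No further eliminations apply; A can still be any of grey, yellow.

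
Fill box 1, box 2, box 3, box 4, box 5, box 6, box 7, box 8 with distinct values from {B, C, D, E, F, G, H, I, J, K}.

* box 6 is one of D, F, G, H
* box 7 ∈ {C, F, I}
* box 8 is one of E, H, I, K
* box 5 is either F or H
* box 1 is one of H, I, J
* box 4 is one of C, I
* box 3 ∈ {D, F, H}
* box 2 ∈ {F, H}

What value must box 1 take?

box 2 and box 5 share exactly the 2 values {F, H}; by pigeonhole those values go to them, so strike F, H from box 1, box 3, box 6, box 7, box 8.
box 3 must be D (only option left). Remove D from box 6.
box 6 has just one choice, so box 6 = G.
The 2 variables box 4 and box 7 are confined to {C, I}, which locks those values in; drop them from box 1, box 8.
So box 1 = J.

J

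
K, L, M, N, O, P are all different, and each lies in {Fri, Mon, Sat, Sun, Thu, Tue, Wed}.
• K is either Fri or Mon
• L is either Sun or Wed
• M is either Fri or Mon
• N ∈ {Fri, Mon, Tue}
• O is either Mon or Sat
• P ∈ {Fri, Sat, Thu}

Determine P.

Thu

The 2 variables K and M are confined to {Fri, Mon}, which locks those values in; drop them from N, O, P.
That leaves N = Tue.
O's domain is down to {Sat}, so O = Sat. Strike Sat from P.
So P = Thu.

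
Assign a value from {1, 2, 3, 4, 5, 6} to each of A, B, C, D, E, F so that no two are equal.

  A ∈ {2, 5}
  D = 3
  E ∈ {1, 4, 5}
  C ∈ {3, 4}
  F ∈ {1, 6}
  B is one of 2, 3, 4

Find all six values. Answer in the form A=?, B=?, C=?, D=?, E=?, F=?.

D must be 3 (only option left). Eliminate 3 elsewhere: B, C.
C's domain is down to {4}, so C = 4. Eliminate 4 elsewhere: B, E.
That leaves B = 2. Remove 2 from A.
A's domain is down to {5}, so A = 5. Remove 5 from E.
E must be 1 (only option left). So F can't be 1.
F's domain is down to {6}, so F = 6.

A=5, B=2, C=4, D=3, E=1, F=6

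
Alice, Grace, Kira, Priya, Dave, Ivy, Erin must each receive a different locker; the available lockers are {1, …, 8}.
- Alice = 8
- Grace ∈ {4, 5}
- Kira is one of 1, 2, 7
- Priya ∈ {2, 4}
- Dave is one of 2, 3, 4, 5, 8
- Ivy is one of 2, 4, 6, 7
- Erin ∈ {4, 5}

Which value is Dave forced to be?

3

Alice's domain is down to {8}, so Alice = 8. Remove 8 from Dave.
Grace and Erin share exactly the 2 values {4, 5}; by pigeonhole those values go to them, so strike 4, 5 from Priya, Dave, Ivy.
That leaves Priya = 2. So Kira, Dave, Ivy can't be 2.
So Dave = 3.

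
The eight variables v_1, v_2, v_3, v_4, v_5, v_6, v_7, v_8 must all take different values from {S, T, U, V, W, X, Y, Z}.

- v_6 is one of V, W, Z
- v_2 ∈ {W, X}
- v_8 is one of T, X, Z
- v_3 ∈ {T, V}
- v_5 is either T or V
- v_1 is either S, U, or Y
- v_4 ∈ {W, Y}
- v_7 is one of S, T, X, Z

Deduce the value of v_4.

Y

The 8 variables draw from only 8 values {S, T, U, V, W, X, Y, Z}, so each is used; only v_1 can be U, hence v_1 = U.
The 7 still-open variables together cover exactly {S, T, V, W, X, Y, Z} — 7 values for 7 variables — and S appears only in v_7's list, so v_7 = S.
The 6 still-open variables together cover exactly {T, V, W, X, Y, Z} — 6 values for 6 variables — and Y appears only in v_4's list, so v_4 = Y.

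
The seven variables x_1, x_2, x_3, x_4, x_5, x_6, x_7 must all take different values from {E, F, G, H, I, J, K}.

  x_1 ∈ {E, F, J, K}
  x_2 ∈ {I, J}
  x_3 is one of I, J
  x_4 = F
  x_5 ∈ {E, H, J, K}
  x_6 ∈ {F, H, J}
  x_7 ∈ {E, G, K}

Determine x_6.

H

x_4's domain is down to {F}, so x_4 = F. Remove F from x_1, x_6.
The 6 still-open variables draw from only 6 values {E, G, H, I, J, K}, so each is used; only x_7 can be G, hence x_7 = G.
x_2 and x_3 between them cover only {I, J} — a naked pair. Remove those values from x_1, x_5, x_6.
So x_6 = H.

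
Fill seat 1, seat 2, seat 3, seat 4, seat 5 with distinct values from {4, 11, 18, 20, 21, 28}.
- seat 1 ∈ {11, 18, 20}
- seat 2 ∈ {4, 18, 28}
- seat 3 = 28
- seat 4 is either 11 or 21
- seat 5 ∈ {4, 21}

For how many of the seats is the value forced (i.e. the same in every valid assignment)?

1

seat 3 must be 28 (only option left). So seat 2 can't be 28.
Determined: seat 3=28. The other seats each still have more than one consistent value. That makes 1.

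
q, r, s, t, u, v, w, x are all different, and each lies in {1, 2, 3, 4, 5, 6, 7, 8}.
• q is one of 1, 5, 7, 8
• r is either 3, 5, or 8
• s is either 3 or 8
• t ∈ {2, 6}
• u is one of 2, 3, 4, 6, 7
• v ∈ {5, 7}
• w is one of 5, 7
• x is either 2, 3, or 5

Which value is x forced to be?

2

The 8 variables draw from only 8 values {1, 2, 3, 4, 5, 6, 7, 8}, so each is used; only q can be 1, hence q = 1.
The 7 still-open variables draw from only 7 values {2, 3, 4, 5, 6, 7, 8}, so each is used; only u can be 4, hence u = 4.
The 6 still-open variables together cover exactly {2, 3, 5, 6, 7, 8} — 6 values for 6 variables — and 6 appears only in t's list, so t = 6.
Among the 5 still-open variables, 2 fits only x (and all 5 values in {2, 3, 5, 7, 8} must be used), so x = 2.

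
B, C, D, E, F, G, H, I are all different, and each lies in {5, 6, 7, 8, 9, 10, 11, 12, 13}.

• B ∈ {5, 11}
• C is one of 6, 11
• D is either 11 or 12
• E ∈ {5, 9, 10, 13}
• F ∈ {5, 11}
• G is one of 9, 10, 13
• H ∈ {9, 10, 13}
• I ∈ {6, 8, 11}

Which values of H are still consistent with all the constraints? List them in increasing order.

The 8 variables together cover exactly {5, 6, 8, 9, 10, 11, 12, 13} — 8 values for 8 variables — and 8 appears only in I's list, so I = 8.
Among the 7 still-open variables, 6 fits only C (and all 7 values in {5, 6, 9, 10, 11, 12, 13} must be used), so C = 6.
Among the 6 still-open variables, 12 fits only D (and all 6 values in {5, 9, 10, 11, 12, 13} must be used), so D = 12.
The 2 variables B and F are confined to {5, 11}, which locks those values in; drop them from E.
No further eliminations apply; H can still be any of 9, 10, 13.

9, 10, 13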